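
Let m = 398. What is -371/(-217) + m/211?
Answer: 23521/6541 ≈ 3.5959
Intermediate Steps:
-371/(-217) + m/211 = -371/(-217) + 398/211 = -371*(-1/217) + 398*(1/211) = 53/31 + 398/211 = 23521/6541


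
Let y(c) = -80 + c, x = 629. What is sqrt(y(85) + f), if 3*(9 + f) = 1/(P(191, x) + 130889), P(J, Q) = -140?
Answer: I*sqrt(68381160421)/130749 ≈ 2.0*I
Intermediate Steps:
f = -3530222/392247 (f = -9 + 1/(3*(-140 + 130889)) = -9 + (1/3)/130749 = -9 + (1/3)*(1/130749) = -9 + 1/392247 = -3530222/392247 ≈ -9.0000)
sqrt(y(85) + f) = sqrt((-80 + 85) - 3530222/392247) = sqrt(5 - 3530222/392247) = sqrt(-1568987/392247) = I*sqrt(68381160421)/130749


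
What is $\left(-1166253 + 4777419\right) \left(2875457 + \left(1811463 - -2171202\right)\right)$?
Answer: $24765816990252$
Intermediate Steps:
$\left(-1166253 + 4777419\right) \left(2875457 + \left(1811463 - -2171202\right)\right) = 3611166 \left(2875457 + \left(1811463 + 2171202\right)\right) = 3611166 \left(2875457 + 3982665\right) = 3611166 \cdot 6858122 = 24765816990252$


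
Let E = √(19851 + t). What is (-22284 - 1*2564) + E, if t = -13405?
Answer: -24848 + √6446 ≈ -24768.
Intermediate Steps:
E = √6446 (E = √(19851 - 13405) = √6446 ≈ 80.287)
(-22284 - 1*2564) + E = (-22284 - 1*2564) + √6446 = (-22284 - 2564) + √6446 = -24848 + √6446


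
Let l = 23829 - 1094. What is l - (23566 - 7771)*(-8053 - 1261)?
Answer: 147137365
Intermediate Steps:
l = 22735
l - (23566 - 7771)*(-8053 - 1261) = 22735 - (23566 - 7771)*(-8053 - 1261) = 22735 - 15795*(-9314) = 22735 - 1*(-147114630) = 22735 + 147114630 = 147137365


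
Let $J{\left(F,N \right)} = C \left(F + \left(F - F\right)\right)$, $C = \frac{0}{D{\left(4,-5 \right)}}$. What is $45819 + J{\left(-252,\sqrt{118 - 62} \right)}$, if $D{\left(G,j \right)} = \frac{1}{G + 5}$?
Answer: $45819$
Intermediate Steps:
$D{\left(G,j \right)} = \frac{1}{5 + G}$
$C = 0$ ($C = \frac{0}{\frac{1}{5 + 4}} = \frac{0}{\frac{1}{9}} = 0 \frac{1}{\frac{1}{9}} = 0 \cdot 9 = 0$)
$J{\left(F,N \right)} = 0$ ($J{\left(F,N \right)} = 0 \left(F + \left(F - F\right)\right) = 0 \left(F + 0\right) = 0 F = 0$)
$45819 + J{\left(-252,\sqrt{118 - 62} \right)} = 45819 + 0 = 45819$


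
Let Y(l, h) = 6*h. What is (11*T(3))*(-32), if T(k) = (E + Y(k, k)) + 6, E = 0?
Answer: -8448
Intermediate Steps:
T(k) = 6 + 6*k (T(k) = (0 + 6*k) + 6 = 6*k + 6 = 6 + 6*k)
(11*T(3))*(-32) = (11*(6 + 6*3))*(-32) = (11*(6 + 18))*(-32) = (11*24)*(-32) = 264*(-32) = -8448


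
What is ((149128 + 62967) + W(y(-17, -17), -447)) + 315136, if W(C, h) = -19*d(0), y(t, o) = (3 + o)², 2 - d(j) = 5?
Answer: 527288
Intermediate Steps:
d(j) = -3 (d(j) = 2 - 1*5 = 2 - 5 = -3)
W(C, h) = 57 (W(C, h) = -19*(-3) = 57)
((149128 + 62967) + W(y(-17, -17), -447)) + 315136 = ((149128 + 62967) + 57) + 315136 = (212095 + 57) + 315136 = 212152 + 315136 = 527288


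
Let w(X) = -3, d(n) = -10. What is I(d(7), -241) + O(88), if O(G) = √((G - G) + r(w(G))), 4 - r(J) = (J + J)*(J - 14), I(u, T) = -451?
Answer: -451 + 7*I*√2 ≈ -451.0 + 9.8995*I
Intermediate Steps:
r(J) = 4 - 2*J*(-14 + J) (r(J) = 4 - (J + J)*(J - 14) = 4 - 2*J*(-14 + J))
O(G) = 7*I*√2 (O(G) = √((G - G) + (4 - 2*(-3)² + 28*(-3))) = √(0 + (4 - 2*9 - 84)) = √(0 + (4 - 18 - 84)) = √(0 - 98) = √(-98) = 7*I*√2)
I(d(7), -241) + O(88) = -451 + 7*I*√2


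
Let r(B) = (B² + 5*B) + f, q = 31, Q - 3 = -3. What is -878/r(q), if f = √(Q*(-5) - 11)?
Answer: -979848/1245467 + 878*I*√11/1245467 ≈ -0.78673 + 0.0023381*I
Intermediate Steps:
Q = 0 (Q = 3 - 3 = 0)
f = I*√11 (f = √(0*(-5) - 11) = √(0 - 11) = √(-11) = I*√11 ≈ 3.3166*I)
r(B) = B² + 5*B + I*√11 (r(B) = (B² + 5*B) + I*√11 = B² + 5*B + I*√11)
-878/r(q) = -878/(31² + 5*31 + I*√11) = -878/(961 + 155 + I*√11) = -878/(1116 + I*√11)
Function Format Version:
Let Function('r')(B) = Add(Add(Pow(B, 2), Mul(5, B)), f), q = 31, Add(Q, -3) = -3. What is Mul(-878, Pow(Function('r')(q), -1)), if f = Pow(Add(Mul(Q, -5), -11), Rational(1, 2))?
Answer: Add(Rational(-979848, 1245467), Mul(Rational(878, 1245467), I, Pow(11, Rational(1, 2)))) ≈ Add(-0.78673, Mul(0.0023381, I))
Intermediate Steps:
Q = 0 (Q = Add(3, -3) = 0)
f = Mul(I, Pow(11, Rational(1, 2))) (f = Pow(Add(Mul(0, -5), -11), Rational(1, 2)) = Pow(Add(0, -11), Rational(1, 2)) = Pow(-11, Rational(1, 2)) = Mul(I, Pow(11, Rational(1, 2))) ≈ Mul(3.3166, I))
Function('r')(B) = Add(Pow(B, 2), Mul(5, B), Mul(I, Pow(11, Rational(1, 2)))) (Function('r')(B) = Add(Add(Pow(B, 2), Mul(5, B)), Mul(I, Pow(11, Rational(1, 2)))) = Add(Pow(B, 2), Mul(5, B), Mul(I, Pow(11, Rational(1, 2)))))
Mul(-878, Pow(Function('r')(q), -1)) = Mul(-878, Pow(Add(Pow(31, 2), Mul(5, 31), Mul(I, Pow(11, Rational(1, 2)))), -1)) = Mul(-878, Pow(Add(961, 155, Mul(I, Pow(11, Rational(1, 2)))), -1)) = Mul(-878, Pow(Add(1116, Mul(I, Pow(11, Rational(1, 2)))), -1))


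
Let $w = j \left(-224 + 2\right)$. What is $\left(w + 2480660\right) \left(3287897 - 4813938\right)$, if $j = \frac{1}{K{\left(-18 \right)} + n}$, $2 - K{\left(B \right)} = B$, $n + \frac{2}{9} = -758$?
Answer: $- \frac{1143247976444389}{302} \approx -3.7856 \cdot 10^{12}$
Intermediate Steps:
$n = - \frac{6824}{9}$ ($n = - \frac{2}{9} - 758 = - \frac{6824}{9} \approx -758.22$)
$K{\left(B \right)} = 2 - B$
$j = - \frac{9}{6644}$ ($j = \frac{1}{\left(2 - -18\right) - \frac{6824}{9}} = \frac{1}{\left(2 + 18\right) - \frac{6824}{9}} = \frac{1}{20 - \frac{6824}{9}} = \frac{1}{- \frac{6644}{9}} = - \frac{9}{6644} \approx -0.0013546$)
$w = \frac{999}{3322}$ ($w = - \frac{9 \left(-224 + 2\right)}{6644} = \left(- \frac{9}{6644}\right) \left(-222\right) = \frac{999}{3322} \approx 0.30072$)
$\left(w + 2480660\right) \left(3287897 - 4813938\right) = \left(\frac{999}{3322} + 2480660\right) \left(3287897 - 4813938\right) = \frac{8240753519}{3322} \left(-1526041\right) = - \frac{1143247976444389}{302}$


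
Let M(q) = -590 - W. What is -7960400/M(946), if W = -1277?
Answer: -7960400/687 ≈ -11587.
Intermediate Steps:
M(q) = 687 (M(q) = -590 - 1*(-1277) = -590 + 1277 = 687)
-7960400/M(946) = -7960400/687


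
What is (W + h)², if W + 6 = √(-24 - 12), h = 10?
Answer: -20 + 48*I ≈ -20.0 + 48.0*I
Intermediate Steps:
W = -6 + 6*I (W = -6 + √(-24 - 12) = -6 + √(-36) = -6 + 6*I ≈ -6.0 + 6.0*I)
(W + h)² = ((-6 + 6*I) + 10)² = (4 + 6*I)²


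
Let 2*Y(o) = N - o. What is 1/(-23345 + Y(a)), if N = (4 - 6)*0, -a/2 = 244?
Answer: -1/23101 ≈ -4.3288e-5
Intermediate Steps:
a = -488 (a = -2*244 = -488)
N = 0 (N = -2*0 = 0)
Y(o) = -o/2 (Y(o) = (0 - o)/2 = (-o)/2 = -o/2)
1/(-23345 + Y(a)) = 1/(-23345 - ½*(-488)) = 1/(-23345 + 244) = 1/(-23101) = -1/23101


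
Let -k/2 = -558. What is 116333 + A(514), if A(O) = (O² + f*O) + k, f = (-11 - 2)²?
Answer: 468511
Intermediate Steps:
k = 1116 (k = -2*(-558) = 1116)
f = 169 (f = (-13)² = 169)
A(O) = 1116 + O² + 169*O (A(O) = (O² + 169*O) + 1116 = 1116 + O² + 169*O)
116333 + A(514) = 116333 + (1116 + 514² + 169*514) = 116333 + (1116 + 264196 + 86866) = 116333 + 352178 = 468511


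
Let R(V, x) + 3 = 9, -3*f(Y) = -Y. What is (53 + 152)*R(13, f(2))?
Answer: 1230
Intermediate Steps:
f(Y) = Y/3 (f(Y) = -(-1)*Y/3 = Y/3)
R(V, x) = 6 (R(V, x) = -3 + 9 = 6)
(53 + 152)*R(13, f(2)) = (53 + 152)*6 = 205*6 = 1230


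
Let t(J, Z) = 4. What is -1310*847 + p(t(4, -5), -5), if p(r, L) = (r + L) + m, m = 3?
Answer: -1109568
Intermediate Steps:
p(r, L) = 3 + L + r (p(r, L) = (r + L) + 3 = (L + r) + 3 = 3 + L + r)
-1310*847 + p(t(4, -5), -5) = -1310*847 + (3 - 5 + 4) = -1109570 + 2 = -1109568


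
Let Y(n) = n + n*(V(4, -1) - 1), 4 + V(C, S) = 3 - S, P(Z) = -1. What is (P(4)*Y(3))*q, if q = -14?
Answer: 0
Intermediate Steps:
V(C, S) = -1 - S (V(C, S) = -4 + (3 - S) = -1 - S)
Y(n) = 0 (Y(n) = n + n*((-1 - 1*(-1)) - 1) = n + n*((-1 + 1) - 1) = n + n*(0 - 1) = n + n*(-1) = n - n = 0)
(P(4)*Y(3))*q = -1*0*(-14) = 0*(-14) = 0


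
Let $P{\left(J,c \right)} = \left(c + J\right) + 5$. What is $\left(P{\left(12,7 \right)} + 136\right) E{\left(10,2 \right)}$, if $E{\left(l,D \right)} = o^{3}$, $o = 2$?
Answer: $1280$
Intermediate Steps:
$E{\left(l,D \right)} = 8$ ($E{\left(l,D \right)} = 2^{3} = 8$)
$P{\left(J,c \right)} = 5 + J + c$ ($P{\left(J,c \right)} = \left(J + c\right) + 5 = 5 + J + c$)
$\left(P{\left(12,7 \right)} + 136\right) E{\left(10,2 \right)} = \left(\left(5 + 12 + 7\right) + 136\right) 8 = \left(24 + 136\right) 8 = 160 \cdot 8 = 1280$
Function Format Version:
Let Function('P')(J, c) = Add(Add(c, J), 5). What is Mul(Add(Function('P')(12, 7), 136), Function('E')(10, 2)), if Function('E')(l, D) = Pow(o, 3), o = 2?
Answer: 1280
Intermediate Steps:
Function('E')(l, D) = 8 (Function('E')(l, D) = Pow(2, 3) = 8)
Function('P')(J, c) = Add(5, J, c) (Function('P')(J, c) = Add(Add(J, c), 5) = Add(5, J, c))
Mul(Add(Function('P')(12, 7), 136), Function('E')(10, 2)) = Mul(Add(Add(5, 12, 7), 136), 8) = Mul(Add(24, 136), 8) = Mul(160, 8) = 1280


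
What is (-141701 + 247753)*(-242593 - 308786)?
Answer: -58474845708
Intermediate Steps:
(-141701 + 247753)*(-242593 - 308786) = 106052*(-551379) = -58474845708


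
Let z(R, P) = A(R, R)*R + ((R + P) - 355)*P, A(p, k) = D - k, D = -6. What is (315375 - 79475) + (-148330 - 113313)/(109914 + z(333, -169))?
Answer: 6913023757/29306 ≈ 2.3589e+5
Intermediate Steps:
A(p, k) = -6 - k
z(R, P) = P*(-355 + P + R) + R*(-6 - R) (z(R, P) = (-6 - R)*R + ((R + P) - 355)*P = R*(-6 - R) + ((P + R) - 355)*P = R*(-6 - R) + (-355 + P + R)*P = R*(-6 - R) + P*(-355 + P + R) = P*(-355 + P + R) + R*(-6 - R))
(315375 - 79475) + (-148330 - 113313)/(109914 + z(333, -169)) = (315375 - 79475) + (-148330 - 113313)/(109914 + ((-169)² - 355*(-169) - 169*333 - 1*333*(6 + 333))) = 235900 - 261643/(109914 + (28561 + 59995 - 56277 - 1*333*339)) = 235900 - 261643/(109914 + (28561 + 59995 - 56277 - 112887)) = 235900 - 261643/(109914 - 80608) = 235900 - 261643/29306 = 6913023757/29306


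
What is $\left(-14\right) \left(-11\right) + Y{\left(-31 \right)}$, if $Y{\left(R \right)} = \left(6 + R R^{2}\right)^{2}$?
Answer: $887146379$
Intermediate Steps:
$Y{\left(R \right)} = \left(6 + R^{3}\right)^{2}$
$\left(-14\right) \left(-11\right) + Y{\left(-31 \right)} = \left(-14\right) \left(-11\right) + \left(6 + \left(-31\right)^{3}\right)^{2} = 154 + \left(6 - 29791\right)^{2} = 154 + \left(-29785\right)^{2} = 154 + 887146225 = 887146379$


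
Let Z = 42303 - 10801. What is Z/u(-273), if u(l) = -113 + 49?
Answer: -15751/32 ≈ -492.22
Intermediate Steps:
u(l) = -64
Z = 31502
Z/u(-273) = 31502/(-64) = 31502*(-1/64) = -15751/32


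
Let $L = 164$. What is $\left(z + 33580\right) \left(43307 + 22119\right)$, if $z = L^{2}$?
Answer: $3956702776$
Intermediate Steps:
$z = 26896$ ($z = 164^{2} = 26896$)
$\left(z + 33580\right) \left(43307 + 22119\right) = \left(26896 + 33580\right) \left(43307 + 22119\right) = 60476 \cdot 65426 = 3956702776$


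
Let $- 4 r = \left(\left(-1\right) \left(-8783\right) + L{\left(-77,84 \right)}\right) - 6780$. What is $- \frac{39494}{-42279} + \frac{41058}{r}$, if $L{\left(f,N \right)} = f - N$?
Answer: $- \frac{1145136130}{12979653} \approx -88.225$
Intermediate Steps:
$r = - \frac{921}{2}$ ($r = - \frac{\left(\left(-1\right) \left(-8783\right) - 161\right) - 6780}{4} = - \frac{\left(8783 - 161\right) - 6780}{4} = - \frac{8622 - 6780}{4} = \left(- \frac{1}{4}\right) 1842 = - \frac{921}{2} \approx -460.5$)
$- \frac{39494}{-42279} + \frac{41058}{r} = - \frac{39494}{-42279} + \frac{41058}{- \frac{921}{2}} = \left(-39494\right) \left(- \frac{1}{42279}\right) + 41058 \left(- \frac{2}{921}\right) = \frac{39494}{42279} - \frac{27372}{307} = - \frac{1145136130}{12979653}$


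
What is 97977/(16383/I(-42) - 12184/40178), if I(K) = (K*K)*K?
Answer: -48608147799288/260154061 ≈ -1.8684e+5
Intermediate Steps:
I(K) = K**3 (I(K) = K**2*K = K**3)
97977/(16383/I(-42) - 12184/40178) = 97977/(16383/((-42)**3) - 12184/40178) = 97977/(16383/(-74088) - 12184*1/40178) = 97977/(16383*(-1/74088) - 6092/20089) = 97977/(-5461/24696 - 6092/20089) = 97977/(-260154061/496117944) = 97977*(-496117944/260154061) = -48608147799288/260154061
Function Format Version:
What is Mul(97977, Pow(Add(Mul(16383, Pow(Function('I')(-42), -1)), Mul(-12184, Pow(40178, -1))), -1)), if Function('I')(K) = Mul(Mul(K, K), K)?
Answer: Rational(-48608147799288, 260154061) ≈ -1.8684e+5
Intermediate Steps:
Function('I')(K) = Pow(K, 3) (Function('I')(K) = Mul(Pow(K, 2), K) = Pow(K, 3))
Mul(97977, Pow(Add(Mul(16383, Pow(Function('I')(-42), -1)), Mul(-12184, Pow(40178, -1))), -1)) = Mul(97977, Pow(Add(Mul(16383, Pow(Pow(-42, 3), -1)), Mul(-12184, Pow(40178, -1))), -1)) = Mul(97977, Pow(Add(Mul(16383, Pow(-74088, -1)), Mul(-12184, Rational(1, 40178))), -1)) = Mul(97977, Pow(Add(Mul(16383, Rational(-1, 74088)), Rational(-6092, 20089)), -1)) = Mul(97977, Pow(Add(Rational(-5461, 24696), Rational(-6092, 20089)), -1)) = Mul(97977, Pow(Rational(-260154061, 496117944), -1)) = Mul(97977, Rational(-496117944, 260154061)) = Rational(-48608147799288, 260154061)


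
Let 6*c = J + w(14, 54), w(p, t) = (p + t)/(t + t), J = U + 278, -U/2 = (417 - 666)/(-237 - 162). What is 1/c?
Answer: 21546/996077 ≈ 0.021631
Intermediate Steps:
U = -166/133 (U = -2*(417 - 666)/(-237 - 162) = -(-498)/(-399) = -(-498)*(-1)/399 = -2*83/133 = -166/133 ≈ -1.2481)
J = 36808/133 (J = -166/133 + 278 = 36808/133 ≈ 276.75)
w(p, t) = (p + t)/(2*t) (w(p, t) = (p + t)/((2*t)) = (p + t)*(1/(2*t)) = (p + t)/(2*t))
c = 996077/21546 (c = (36808/133 + (½)*(14 + 54)/54)/6 = (36808/133 + (½)*(1/54)*68)/6 = (36808/133 + 17/27)/6 = (⅙)*(996077/3591) = 996077/21546 ≈ 46.230)
1/c = 1/(996077/21546) = 21546/996077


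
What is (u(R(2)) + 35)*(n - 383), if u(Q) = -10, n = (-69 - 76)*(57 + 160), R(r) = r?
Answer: -796200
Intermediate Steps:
n = -31465 (n = -145*217 = -31465)
(u(R(2)) + 35)*(n - 383) = (-10 + 35)*(-31465 - 383) = 25*(-31848) = -796200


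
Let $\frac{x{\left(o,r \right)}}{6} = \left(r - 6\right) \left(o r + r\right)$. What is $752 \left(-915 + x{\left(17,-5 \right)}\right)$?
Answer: $3778800$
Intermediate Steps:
$x{\left(o,r \right)} = 6 \left(-6 + r\right) \left(r + o r\right)$ ($x{\left(o,r \right)} = 6 \left(r - 6\right) \left(o r + r\right) = 6 \left(-6 + r\right) \left(r + o r\right)$)
$752 \left(-915 + x{\left(17,-5 \right)}\right) = 752 \left(-915 + 6 \left(-5\right) \left(-6 - 5 - 102 + 17 \left(-5\right)\right)\right) = 752 \left(-915 + 6 \left(-5\right) \left(-6 - 5 - 102 - 85\right)\right) = 752 \left(-915 + 6 \left(-5\right) \left(-198\right)\right) = 752 \left(-915 + 5940\right) = 752 \cdot 5025 = 3778800$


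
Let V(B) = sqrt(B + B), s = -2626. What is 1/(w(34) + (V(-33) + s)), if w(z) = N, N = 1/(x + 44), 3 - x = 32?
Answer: -590835/1551508171 - 225*I*sqrt(66)/1551508171 ≈ -0.00038081 - 1.1782e-6*I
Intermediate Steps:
x = -29 (x = 3 - 1*32 = 3 - 32 = -29)
N = 1/15 (N = 1/(-29 + 44) = 1/15 ≈ 0.066667)
w(z) = 1/15
V(B) = sqrt(2)*sqrt(B) (V(B) = sqrt(2*B) = sqrt(2)*sqrt(B))
1/(w(34) + (V(-33) + s)) = 1/(1/15 + (sqrt(2)*sqrt(-33) - 2626)) = 1/(1/15 + (sqrt(2)*(I*sqrt(33)) - 2626)) = 1/(1/15 + (I*sqrt(66) - 2626)) = 1/(1/15 + (-2626 + I*sqrt(66))) = 1/(-39389/15 + I*sqrt(66))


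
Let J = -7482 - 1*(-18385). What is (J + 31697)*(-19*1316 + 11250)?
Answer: -585920400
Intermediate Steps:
J = 10903 (J = -7482 + 18385 = 10903)
(J + 31697)*(-19*1316 + 11250) = (10903 + 31697)*(-19*1316 + 11250) = 42600*(-25004 + 11250) = 42600*(-13754) = -585920400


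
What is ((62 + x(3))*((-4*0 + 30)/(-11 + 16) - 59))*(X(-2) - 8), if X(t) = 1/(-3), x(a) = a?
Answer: 86125/3 ≈ 28708.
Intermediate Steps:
X(t) = -1/3
((62 + x(3))*((-4*0 + 30)/(-11 + 16) - 59))*(X(-2) - 8) = ((62 + 3)*((-4*0 + 30)/(-11 + 16) - 59))*(-1/3 - 8) = (65*((0 + 30)/5 - 59))*(-25/3) = (65*(30*(1/5) - 59))*(-25/3) = (65*(6 - 59))*(-25/3) = (65*(-53))*(-25/3) = -3445*(-25/3) = 86125/3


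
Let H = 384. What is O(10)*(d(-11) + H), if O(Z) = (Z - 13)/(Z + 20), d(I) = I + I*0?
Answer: -373/10 ≈ -37.300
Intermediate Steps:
d(I) = I (d(I) = I + 0 = I)
O(Z) = (-13 + Z)/(20 + Z)
O(10)*(d(-11) + H) = ((-13 + 10)/(20 + 10))*(-11 + 384) = (-3/30)*373 = ((1/30)*(-3))*373 = -⅒*373 = -373/10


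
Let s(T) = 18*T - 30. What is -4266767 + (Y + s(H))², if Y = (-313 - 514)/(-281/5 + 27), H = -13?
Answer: -89766426091/21316 ≈ -4.2112e+6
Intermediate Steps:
s(T) = -30 + 18*T
Y = 4135/146 (Y = -827/(-281*⅕ + 27) = -827/(-281/5 + 27) = -827/(-146/5) = -827*(-5/146) = 4135/146 ≈ 28.322)
-4266767 + (Y + s(H))² = -4266767 + (4135/146 + (-30 + 18*(-13)))² = -4266767 + (4135/146 + (-30 - 234))² = -4266767 + (4135/146 - 264)² = -4266767 + (-34409/146)² = -4266767 + 1183979281/21316 = -89766426091/21316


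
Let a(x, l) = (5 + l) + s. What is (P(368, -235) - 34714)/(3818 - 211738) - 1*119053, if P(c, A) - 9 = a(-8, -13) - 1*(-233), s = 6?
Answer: -12376732643/103960 ≈ -1.1905e+5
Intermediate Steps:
a(x, l) = 11 + l (a(x, l) = (5 + l) + 6 = 11 + l)
P(c, A) = 240 (P(c, A) = 9 + ((11 - 13) - 1*(-233)) = 9 + (-2 + 233) = 9 + 231 = 240)
(P(368, -235) - 34714)/(3818 - 211738) - 1*119053 = (240 - 34714)/(3818 - 211738) - 1*119053 = -34474/(-207920) - 119053 = -34474*(-1/207920) - 119053 = 17237/103960 - 119053 = -12376732643/103960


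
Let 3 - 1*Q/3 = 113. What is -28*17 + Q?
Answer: -806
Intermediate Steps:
Q = -330 (Q = 9 - 3*113 = 9 - 339 = -330)
-28*17 + Q = -28*17 - 330 = -476 - 330 = -806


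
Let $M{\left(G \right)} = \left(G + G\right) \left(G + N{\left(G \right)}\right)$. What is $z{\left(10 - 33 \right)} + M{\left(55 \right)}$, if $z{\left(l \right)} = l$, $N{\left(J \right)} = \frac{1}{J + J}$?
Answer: $6028$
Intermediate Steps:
$N{\left(J \right)} = \frac{1}{2 J}$
$M{\left(G \right)} = 2 G \left(G + \frac{1}{2 G}\right)$ ($M{\left(G \right)} = \left(G + G\right) \left(G + \frac{1}{2 G}\right) = 2 G \left(G + \frac{1}{2 G}\right)$)
$z{\left(10 - 33 \right)} + M{\left(55 \right)} = \left(10 - 33\right) + \left(1 + 2 \cdot 55^{2}\right) = \left(10 - 33\right) + \left(1 + 2 \cdot 3025\right) = -23 + \left(1 + 6050\right) = -23 + 6051 = 6028$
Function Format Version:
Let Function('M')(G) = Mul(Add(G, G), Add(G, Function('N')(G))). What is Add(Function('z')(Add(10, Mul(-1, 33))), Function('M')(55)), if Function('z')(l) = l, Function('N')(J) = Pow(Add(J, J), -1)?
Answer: 6028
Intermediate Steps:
Function('N')(J) = Mul(Rational(1, 2), Pow(J, -1)) (Function('N')(J) = Pow(Mul(2, J), -1) = Mul(Rational(1, 2), Pow(J, -1)))
Function('M')(G) = Mul(2, G, Add(G, Mul(Rational(1, 2), Pow(G, -1)))) (Function('M')(G) = Mul(Add(G, G), Add(G, Mul(Rational(1, 2), Pow(G, -1)))) = Mul(Mul(2, G), Add(G, Mul(Rational(1, 2), Pow(G, -1)))) = Mul(2, G, Add(G, Mul(Rational(1, 2), Pow(G, -1)))))
Add(Function('z')(Add(10, Mul(-1, 33))), Function('M')(55)) = Add(Add(10, Mul(-1, 33)), Add(1, Mul(2, Pow(55, 2)))) = Add(Add(10, -33), Add(1, Mul(2, 3025))) = Add(-23, Add(1, 6050)) = Add(-23, 6051) = 6028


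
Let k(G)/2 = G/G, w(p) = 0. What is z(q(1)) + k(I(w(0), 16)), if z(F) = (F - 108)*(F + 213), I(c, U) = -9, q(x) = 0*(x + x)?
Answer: -23002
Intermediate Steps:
q(x) = 0 (q(x) = 0*(2*x) = 0)
z(F) = (-108 + F)*(213 + F)
k(G) = 2 (k(G) = 2*(G/G) = 2*1 = 2)
z(q(1)) + k(I(w(0), 16)) = (-23004 + 0² + 105*0) + 2 = (-23004 + 0 + 0) + 2 = -23004 + 2 = -23002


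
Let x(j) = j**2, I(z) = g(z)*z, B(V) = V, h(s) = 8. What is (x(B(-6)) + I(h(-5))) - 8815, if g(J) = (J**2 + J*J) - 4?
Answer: -7787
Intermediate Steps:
g(J) = -4 + 2*J**2 (g(J) = (J**2 + J**2) - 4 = 2*J**2 - 4 = -4 + 2*J**2)
I(z) = z*(-4 + 2*z**2) (I(z) = (-4 + 2*z**2)*z = z*(-4 + 2*z**2))
(x(B(-6)) + I(h(-5))) - 8815 = ((-6)**2 + 2*8*(-2 + 8**2)) - 8815 = (36 + 2*8*(-2 + 64)) - 8815 = (36 + 2*8*62) - 8815 = (36 + 992) - 8815 = 1028 - 8815 = -7787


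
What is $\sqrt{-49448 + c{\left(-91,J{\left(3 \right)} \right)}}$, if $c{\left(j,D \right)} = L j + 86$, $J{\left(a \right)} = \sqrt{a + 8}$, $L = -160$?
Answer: $i \sqrt{34802} \approx 186.55 i$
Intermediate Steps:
$J{\left(a \right)} = \sqrt{8 + a}$
$c{\left(j,D \right)} = 86 - 160 j$ ($c{\left(j,D \right)} = - 160 j + 86 = 86 - 160 j$)
$\sqrt{-49448 + c{\left(-91,J{\left(3 \right)} \right)}} = \sqrt{-49448 + \left(86 - -14560\right)} = \sqrt{-49448 + \left(86 + 14560\right)} = \sqrt{-49448 + 14646} = \sqrt{-34802} = i \sqrt{34802}$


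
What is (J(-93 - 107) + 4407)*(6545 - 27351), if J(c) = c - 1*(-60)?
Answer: -88779202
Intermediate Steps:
J(c) = 60 + c (J(c) = c + 60 = 60 + c)
(J(-93 - 107) + 4407)*(6545 - 27351) = ((60 + (-93 - 107)) + 4407)*(6545 - 27351) = ((60 - 200) + 4407)*(-20806) = (-140 + 4407)*(-20806) = 4267*(-20806) = -88779202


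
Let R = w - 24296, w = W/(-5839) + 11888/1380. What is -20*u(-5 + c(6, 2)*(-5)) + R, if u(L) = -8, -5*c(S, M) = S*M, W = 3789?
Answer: -48604839577/2014455 ≈ -24128.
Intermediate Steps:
w = 16046303/2014455 (w = 3789/(-5839) + 11888/1380 = 3789*(-1/5839) + 11888*(1/1380) = -3789/5839 + 2972/345 = 16046303/2014455 ≈ 7.9656)
c(S, M) = -M*S/5 (c(S, M) = -S*M/5 = -M*S/5)
R = -48927152377/2014455 (R = 16046303/2014455 - 24296 = -48927152377/2014455 ≈ -24288.)
-20*u(-5 + c(6, 2)*(-5)) + R = -20*(-8) - 48927152377/2014455 = 160 - 48927152377/2014455 = -48604839577/2014455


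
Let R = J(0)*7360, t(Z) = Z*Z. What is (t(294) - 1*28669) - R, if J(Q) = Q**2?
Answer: 57767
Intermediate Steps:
t(Z) = Z**2
R = 0 (R = 0**2*7360 = 0*7360 = 0)
(t(294) - 1*28669) - R = (294**2 - 1*28669) - 1*0 = (86436 - 28669) + 0 = 57767 + 0 = 57767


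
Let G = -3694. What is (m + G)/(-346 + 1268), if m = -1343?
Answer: -5037/922 ≈ -5.4631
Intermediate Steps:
(m + G)/(-346 + 1268) = (-1343 - 3694)/(-346 + 1268) = -5037/922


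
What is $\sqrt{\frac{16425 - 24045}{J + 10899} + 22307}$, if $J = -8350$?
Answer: $\frac{\sqrt{144918100727}}{2549} \approx 149.35$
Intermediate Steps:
$\sqrt{\frac{16425 - 24045}{J + 10899} + 22307} = \sqrt{\frac{16425 - 24045}{-8350 + 10899} + 22307} = \sqrt{- \frac{7620}{2549} + 22307} = \sqrt{\frac{56852923}{2549}} = \frac{\sqrt{144918100727}}{2549}$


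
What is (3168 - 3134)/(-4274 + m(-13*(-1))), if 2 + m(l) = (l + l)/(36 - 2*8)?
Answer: -340/42747 ≈ -0.0079538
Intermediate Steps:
m(l) = -2 + l/10 (m(l) = -2 + (l + l)/(36 - 2*8) = -2 + (2*l)/(36 - 16) = -2 + (2*l)/20 = -2 + (2*l)*(1/20) = -2 + l/10)
(3168 - 3134)/(-4274 + m(-13*(-1))) = (3168 - 3134)/(-4274 + (-2 + (-13*(-1))/10)) = 34/(-4274 + (-2 + (⅒)*13)) = 34/(-4274 + (-2 + 13/10)) = 34/(-4274 - 7/10) = 34/(-42747/10) = 34*(-10/42747) = -340/42747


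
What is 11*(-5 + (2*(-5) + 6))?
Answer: -99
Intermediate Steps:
11*(-5 + (2*(-5) + 6)) = 11*(-5 + (-10 + 6)) = 11*(-5 - 4) = 11*(-9) = -99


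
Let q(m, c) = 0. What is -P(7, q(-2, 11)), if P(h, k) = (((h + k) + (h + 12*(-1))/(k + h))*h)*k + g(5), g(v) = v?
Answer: -5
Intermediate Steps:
P(h, k) = 5 + h*k*(h + k + (-12 + h)/(h + k)) (P(h, k) = (((h + k) + (h + 12*(-1))/(k + h))*h)*k + 5 = (((h + k) + (h - 12)/(h + k))*h)*k + 5 = (((h + k) + (-12 + h)/(h + k))*h)*k + 5 = ((h + k + (-12 + h)/(h + k))*h)*k + 5 = (h*(h + k + (-12 + h)/(h + k)))*k + 5 = h*k*(h + k + (-12 + h)/(h + k)) + 5 = 5 + h*k*(h + k + (-12 + h)/(h + k)))
-P(7, q(-2, 11)) = -(5*7 + 5*0 + 0*7² - 12*7*0 + 7*0*(7 + 0)²)/(7 + 0) = -(35 + 0 + 0*49 + 0 + 7*0*7²)/7 = -(35 + 0 + 0 + 0 + 7*0*49)/7 = -(35 + 0 + 0 + 0 + 0)/7 = -35/7 = -1*5 = -5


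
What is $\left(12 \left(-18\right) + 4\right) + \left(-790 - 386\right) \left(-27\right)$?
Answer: $31540$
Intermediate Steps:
$\left(12 \left(-18\right) + 4\right) + \left(-790 - 386\right) \left(-27\right) = \left(-216 + 4\right) - -31752 = -212 + 31752 = 31540$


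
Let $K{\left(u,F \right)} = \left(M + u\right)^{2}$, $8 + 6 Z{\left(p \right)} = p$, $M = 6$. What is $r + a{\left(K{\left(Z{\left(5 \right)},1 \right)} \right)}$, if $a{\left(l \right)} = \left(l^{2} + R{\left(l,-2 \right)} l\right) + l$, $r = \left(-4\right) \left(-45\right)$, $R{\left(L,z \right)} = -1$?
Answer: $\frac{17521}{16} \approx 1095.1$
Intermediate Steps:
$Z{\left(p \right)} = - \frac{4}{3} + \frac{p}{6}$
$K{\left(u,F \right)} = \left(6 + u\right)^{2}$
$r = 180$
$a{\left(l \right)} = l^{2}$ ($a{\left(l \right)} = \left(l^{2} - l\right) + l = l^{2}$)
$r + a{\left(K{\left(Z{\left(5 \right)},1 \right)} \right)} = 180 + \left(\left(6 + \left(- \frac{4}{3} + \frac{1}{6} \cdot 5\right)\right)^{2}\right)^{2} = 180 + \left(\left(6 + \left(- \frac{4}{3} + \frac{5}{6}\right)\right)^{2}\right)^{2} = 180 + \left(\left(6 - \frac{1}{2}\right)^{2}\right)^{2} = 180 + \left(\left(\frac{11}{2}\right)^{2}\right)^{2} = 180 + \left(\frac{121}{4}\right)^{2} = 180 + \frac{14641}{16} = \frac{17521}{16}$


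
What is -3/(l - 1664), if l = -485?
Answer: 3/2149 ≈ 0.0013960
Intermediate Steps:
-3/(l - 1664) = -3/(-485 - 1664) = -3/(-2149) = -1/2149*(-3) = 3/2149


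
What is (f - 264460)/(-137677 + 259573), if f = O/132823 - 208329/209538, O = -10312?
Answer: -2453446423410221/1130848117329168 ≈ -2.1696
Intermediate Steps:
f = -9943879541/9277155258 (f = -10312/132823 - 208329/209538 = -10312*1/132823 - 208329*1/209538 = -10312/132823 - 69443/69846 = -9943879541/9277155258 ≈ -1.0719)
(f - 264460)/(-137677 + 259573) = (-9943879541/9277155258 - 264460)/(-137677 + 259573) = -2453446423410221/9277155258/121896 = -2453446423410221/9277155258*1/121896 = -2453446423410221/1130848117329168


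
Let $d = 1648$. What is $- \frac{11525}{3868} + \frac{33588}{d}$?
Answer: $\frac{1733206}{99601} \approx 17.401$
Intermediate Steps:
$- \frac{11525}{3868} + \frac{33588}{d} = - \frac{11525}{3868} + \frac{33588}{1648} = \left(-11525\right) \frac{1}{3868} + 33588 \cdot \frac{1}{1648} = - \frac{11525}{3868} + \frac{8397}{412} = \frac{1733206}{99601}$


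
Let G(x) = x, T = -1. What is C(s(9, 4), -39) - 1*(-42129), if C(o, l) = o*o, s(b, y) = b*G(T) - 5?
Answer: 42325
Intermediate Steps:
s(b, y) = -5 - b (s(b, y) = b*(-1) - 5 = -b - 5 = -5 - b)
C(o, l) = o**2
C(s(9, 4), -39) - 1*(-42129) = (-5 - 1*9)**2 - 1*(-42129) = (-5 - 9)**2 + 42129 = (-14)**2 + 42129 = 196 + 42129 = 42325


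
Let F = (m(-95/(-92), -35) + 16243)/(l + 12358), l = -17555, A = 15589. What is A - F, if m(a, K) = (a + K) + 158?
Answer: 7454980803/478124 ≈ 15592.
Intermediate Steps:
m(a, K) = 158 + K + a (m(a, K) = (K + a) + 158 = 158 + K + a)
F = -1505767/478124 (F = ((158 - 35 - 95/(-92)) + 16243)/(-17555 + 12358) = ((158 - 35 - 95*(-1/92)) + 16243)/(-5197) = ((158 - 35 + 95/92) + 16243)*(-1/5197) = (11411/92 + 16243)*(-1/5197) = (1505767/92)*(-1/5197) = -1505767/478124 ≈ -3.1493)
A - F = 15589 - 1*(-1505767/478124) = 15589 + 1505767/478124 = 7454980803/478124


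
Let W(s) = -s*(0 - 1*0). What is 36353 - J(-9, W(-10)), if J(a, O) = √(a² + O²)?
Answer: 36344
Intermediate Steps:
W(s) = 0 (W(s) = -s*(0 + 0) = -s*0 = -1*0 = 0)
J(a, O) = √(O² + a²)
36353 - J(-9, W(-10)) = 36353 - √(0² + (-9)²) = 36353 - √(0 + 81) = 36353 - √81 = 36353 - 1*9 = 36353 - 9 = 36344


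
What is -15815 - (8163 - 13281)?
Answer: -10697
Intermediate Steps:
-15815 - (8163 - 13281) = -15815 - 1*(-5118) = -15815 + 5118 = -10697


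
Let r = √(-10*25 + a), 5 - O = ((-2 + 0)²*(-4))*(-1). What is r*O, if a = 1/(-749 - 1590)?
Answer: -11*I*√1367732589/2339 ≈ -173.93*I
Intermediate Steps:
a = -1/2339 (a = 1/(-2339) = -1/2339 ≈ -0.00042753)
O = -11 (O = 5 - (-2 + 0)²*(-4)*(-1) = 5 - (-2)²*(-4)*(-1) = 5 - 4*(-4)*(-1) = 5 - (-16)*(-1) = 5 - 1*16 = 5 - 16 = -11)
r = I*√1367732589/2339 (r = √(-10*25 - 1/2339) = √(-250 - 1/2339) = √(-584751/2339) = I*√1367732589/2339 ≈ 15.811*I)
r*O = (I*√1367732589/2339)*(-11) = -11*I*√1367732589/2339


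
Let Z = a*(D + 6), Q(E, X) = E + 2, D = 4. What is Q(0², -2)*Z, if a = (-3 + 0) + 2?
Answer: -20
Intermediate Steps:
Q(E, X) = 2 + E
a = -1 (a = -3 + 2 = -1)
Z = -10 (Z = -(4 + 6) = -1*10 = -10)
Q(0², -2)*Z = (2 + 0²)*(-10) = (2 + 0)*(-10) = 2*(-10) = -20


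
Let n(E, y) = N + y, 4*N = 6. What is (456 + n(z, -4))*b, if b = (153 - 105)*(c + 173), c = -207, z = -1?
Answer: -740112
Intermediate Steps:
N = 3/2 (N = (1/4)*6 = 3/2 ≈ 1.5000)
n(E, y) = 3/2 + y
b = -1632 (b = (153 - 105)*(-207 + 173) = 48*(-34) = -1632)
(456 + n(z, -4))*b = (456 + (3/2 - 4))*(-1632) = (456 - 5/2)*(-1632) = (907/2)*(-1632) = -740112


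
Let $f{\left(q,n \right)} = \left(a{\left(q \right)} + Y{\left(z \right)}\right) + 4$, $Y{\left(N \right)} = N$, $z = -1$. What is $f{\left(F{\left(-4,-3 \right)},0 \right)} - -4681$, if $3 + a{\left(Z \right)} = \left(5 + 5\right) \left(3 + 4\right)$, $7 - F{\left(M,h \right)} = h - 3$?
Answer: $4751$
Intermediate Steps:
$F{\left(M,h \right)} = 10 - h$ ($F{\left(M,h \right)} = 7 - \left(h - 3\right) = 7 - \left(-3 + h\right) = 10 - h$)
$a{\left(Z \right)} = 67$ ($a{\left(Z \right)} = -3 + \left(5 + 5\right) \left(3 + 4\right) = -3 + 10 \cdot 7 = -3 + 70 = 67$)
$f{\left(q,n \right)} = 70$ ($f{\left(q,n \right)} = \left(67 - 1\right) + 4 = 66 + 4 = 70$)
$f{\left(F{\left(-4,-3 \right)},0 \right)} - -4681 = 70 - -4681 = 70 + 4681 = 4751$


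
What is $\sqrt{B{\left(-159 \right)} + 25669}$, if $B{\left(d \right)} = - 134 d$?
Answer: $5 \sqrt{1879} \approx 216.74$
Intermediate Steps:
$\sqrt{B{\left(-159 \right)} + 25669} = \sqrt{\left(-134\right) \left(-159\right) + 25669} = \sqrt{21306 + 25669} = \sqrt{46975} = 5 \sqrt{1879}$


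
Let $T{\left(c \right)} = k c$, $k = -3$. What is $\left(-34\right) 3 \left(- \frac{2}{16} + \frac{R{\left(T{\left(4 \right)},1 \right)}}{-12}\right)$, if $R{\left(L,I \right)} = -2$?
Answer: $- \frac{17}{4} \approx -4.25$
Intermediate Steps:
$T{\left(c \right)} = - 3 c$
$\left(-34\right) 3 \left(- \frac{2}{16} + \frac{R{\left(T{\left(4 \right)},1 \right)}}{-12}\right) = \left(-34\right) 3 \left(- \frac{2}{16} - \frac{2}{-12}\right) = - 102 \left(\left(-2\right) \frac{1}{16} - - \frac{1}{6}\right) = - 102 \left(- \frac{1}{8} + \frac{1}{6}\right) = \left(-102\right) \frac{1}{24} = - \frac{17}{4}$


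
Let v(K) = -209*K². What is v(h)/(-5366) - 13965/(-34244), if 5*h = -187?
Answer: 18010456991/328130900 ≈ 54.888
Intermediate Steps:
h = -187/5 (h = (⅕)*(-187) = -187/5 ≈ -37.400)
v(h)/(-5366) - 13965/(-34244) = -209*(-187/5)²/(-5366) - 13965/(-34244) = -209*34969/25*(-1/5366) - 13965*(-1/34244) = -7308521/25*(-1/5366) + 1995/4892 = 7308521/134150 + 1995/4892 = 18010456991/328130900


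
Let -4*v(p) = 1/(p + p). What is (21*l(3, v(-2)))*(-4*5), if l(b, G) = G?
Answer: -105/4 ≈ -26.250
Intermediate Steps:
v(p) = -1/(8*p) (v(p) = -1/(4*(p + p)) = -1/(2*p)/4 = -1/(8*p))
(21*l(3, v(-2)))*(-4*5) = (21*(-⅛/(-2)))*(-4*5) = (21*(-⅛*(-½)))*(-20) = (21*(1/16))*(-20) = (21/16)*(-20) = -105/4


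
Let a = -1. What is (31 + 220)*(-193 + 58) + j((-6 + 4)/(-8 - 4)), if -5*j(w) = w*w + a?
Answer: -1219853/36 ≈ -33885.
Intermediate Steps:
j(w) = ⅕ - w²/5 (j(w) = -(w*w - 1)/5 = -(w² - 1)/5 = -(-1 + w²)/5 = ⅕ - w²/5)
(31 + 220)*(-193 + 58) + j((-6 + 4)/(-8 - 4)) = (31 + 220)*(-193 + 58) + (⅕ - (-6 + 4)²/(-8 - 4)²/5) = 251*(-135) + (⅕ - (-2/(-12))²/5) = -33885 + (⅕ - (-2*(-1/12))²/5) = -33885 + (⅕ - (⅙)²/5) = -33885 + (⅕ - ⅕*1/36) = -33885 + (⅕ - 1/180) = -33885 + 7/36 = -1219853/36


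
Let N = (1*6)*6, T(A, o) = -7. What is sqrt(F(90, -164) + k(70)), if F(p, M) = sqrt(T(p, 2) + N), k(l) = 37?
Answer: sqrt(37 + sqrt(29)) ≈ 6.5104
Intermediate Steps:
N = 36 (N = 6*6 = 36)
F(p, M) = sqrt(29) (F(p, M) = sqrt(-7 + 36) = sqrt(29))
sqrt(F(90, -164) + k(70)) = sqrt(sqrt(29) + 37) = sqrt(37 + sqrt(29))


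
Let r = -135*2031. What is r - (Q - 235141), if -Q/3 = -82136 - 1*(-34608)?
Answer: -181628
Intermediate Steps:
Q = 142584 (Q = -3*(-82136 - 1*(-34608)) = -3*(-82136 + 34608) = -3*(-47528) = 142584)
r = -274185
r - (Q - 235141) = -274185 - (142584 - 235141) = -274185 - 1*(-92557) = -274185 + 92557 = -181628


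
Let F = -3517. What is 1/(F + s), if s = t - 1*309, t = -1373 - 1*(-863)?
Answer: -1/4336 ≈ -0.00023063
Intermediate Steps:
t = -510 (t = -1373 + 863 = -510)
s = -819 (s = -510 - 1*309 = -510 - 309 = -819)
1/(F + s) = 1/(-3517 - 819) = 1/(-4336) = -1/4336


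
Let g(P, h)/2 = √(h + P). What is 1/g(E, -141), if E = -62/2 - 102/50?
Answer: -5*I*√4351/8702 ≈ -0.037901*I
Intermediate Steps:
E = -826/25 (E = -62*½ - 102*1/50 = -31 - 51/25 = -826/25 ≈ -33.040)
g(P, h) = 2*√(P + h) (g(P, h) = 2*√(h + P) = 2*√(P + h))
1/g(E, -141) = 1/(2*√(-826/25 - 141)) = 1/(2*√(-4351/25)) = 1/(2*(I*√4351/5)) = 1/(2*I*√4351/5) = -5*I*√4351/8702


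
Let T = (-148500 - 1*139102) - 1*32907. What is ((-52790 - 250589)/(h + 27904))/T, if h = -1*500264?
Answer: -303379/151395631240 ≈ -2.0039e-6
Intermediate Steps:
h = -500264
T = -320509 (T = (-148500 - 139102) - 32907 = -287602 - 32907 = -320509)
((-52790 - 250589)/(h + 27904))/T = ((-52790 - 250589)/(-500264 + 27904))/(-320509) = -303379/(-472360)*(-1/320509) = -303379*(-1/472360)*(-1/320509) = (303379/472360)*(-1/320509) = -303379/151395631240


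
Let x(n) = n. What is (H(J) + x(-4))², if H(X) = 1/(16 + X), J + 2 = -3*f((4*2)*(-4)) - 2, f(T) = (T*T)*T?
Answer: 154655787169/9666035856 ≈ 16.000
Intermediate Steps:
f(T) = T³ (f(T) = T²*T = T³)
J = 98300 (J = -2 + (-3*((4*2)*(-4))³ - 2) = -2 + (-3*(8*(-4))³ - 2) = -2 + (-3*(-32)³ - 2) = -2 + (-3*(-32768) - 2) = -2 + (98304 - 2) = -2 + 98302 = 98300)
(H(J) + x(-4))² = (1/(16 + 98300) - 4)² = (1/98316 - 4)² = (-393263/98316)² = 154655787169/9666035856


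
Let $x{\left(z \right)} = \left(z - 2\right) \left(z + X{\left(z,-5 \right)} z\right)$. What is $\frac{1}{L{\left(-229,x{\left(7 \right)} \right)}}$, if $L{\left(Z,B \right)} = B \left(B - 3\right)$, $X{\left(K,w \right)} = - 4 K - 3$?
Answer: $\frac{1}{1105650} \approx 9.0445 \cdot 10^{-7}$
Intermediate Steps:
$X{\left(K,w \right)} = -3 - 4 K$
$x{\left(z \right)} = \left(-2 + z\right) \left(z + z \left(-3 - 4 z\right)\right)$ ($x{\left(z \right)} = \left(z - 2\right) \left(z + \left(-3 - 4 z\right) z\right) = \left(-2 + z\right) \left(z + z \left(-3 - 4 z\right)\right)$)
$L{\left(Z,B \right)} = B \left(-3 + B\right)$
$\frac{1}{L{\left(-229,x{\left(7 \right)} \right)}} = \frac{1}{2 \cdot 7 \left(2 - 2 \cdot 7^{2} + 3 \cdot 7\right) \left(-3 + 2 \cdot 7 \left(2 - 2 \cdot 7^{2} + 3 \cdot 7\right)\right)} = \frac{1}{2 \cdot 7 \left(2 - 98 + 21\right) \left(-3 + 2 \cdot 7 \left(2 - 98 + 21\right)\right)} = \frac{1}{2 \cdot 7 \left(-75\right) \left(-3 + 2 \cdot 7 \left(-75\right)\right)} = \frac{1}{\left(-1050\right) \left(-3 - 1050\right)} = \frac{1}{\left(-1050\right) \left(-1053\right)} = \frac{1}{1105650}$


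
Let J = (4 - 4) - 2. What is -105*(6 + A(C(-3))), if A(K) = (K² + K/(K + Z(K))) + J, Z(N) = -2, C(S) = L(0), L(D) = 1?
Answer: -420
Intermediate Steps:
C(S) = 1
J = -2 (J = 0 - 2 = -2)
A(K) = -2 + K² + K/(-2 + K) (A(K) = (K² + K/(K - 2)) - 2 = (K² + K/(-2 + K)) - 2 = -2 + K² + K/(-2 + K))
-105*(6 + A(C(-3))) = -105*(6 + (4 + 1³ - 1*1 - 2*1²)/(-2 + 1)) = -105*(6 + (4 + 1 - 1 - 2*1)/(-1)) = -105*(6 - (4 + 1 - 1 - 2)) = -105*(6 - 1*2) = -105*(6 - 2) = -105*4 = -420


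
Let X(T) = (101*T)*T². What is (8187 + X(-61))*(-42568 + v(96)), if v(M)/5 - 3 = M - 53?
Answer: 970255458172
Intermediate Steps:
v(M) = -250 + 5*M (v(M) = 15 + 5*(M - 53) = 15 + 5*(-53 + M) = 15 + (-265 + 5*M) = -250 + 5*M)
X(T) = 101*T³
(8187 + X(-61))*(-42568 + v(96)) = (8187 + 101*(-61)³)*(-42568 + (-250 + 5*96)) = (8187 + 101*(-226981))*(-42568 + (-250 + 480)) = (8187 - 22925081)*(-42568 + 230) = -22916894*(-42338) = 970255458172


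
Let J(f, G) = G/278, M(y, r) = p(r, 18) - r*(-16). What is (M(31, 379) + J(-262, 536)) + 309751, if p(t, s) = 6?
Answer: 43899387/139 ≈ 3.1582e+5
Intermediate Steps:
M(y, r) = 6 + 16*r (M(y, r) = 6 - r*(-16) = 6 - (-16)*r = 6 + 16*r)
J(f, G) = G/278 (J(f, G) = G*(1/278) = G/278)
(M(31, 379) + J(-262, 536)) + 309751 = ((6 + 16*379) + (1/278)*536) + 309751 = ((6 + 6064) + 268/139) + 309751 = (6070 + 268/139) + 309751 = 843998/139 + 309751 = 43899387/139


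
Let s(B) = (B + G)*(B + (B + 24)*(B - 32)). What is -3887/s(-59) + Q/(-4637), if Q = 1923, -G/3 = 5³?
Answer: -2590879313/6290943708 ≈ -0.41184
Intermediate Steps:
G = -375 (G = -3*5³ = -3*125 = -375)
s(B) = (-375 + B)*(B + (-32 + B)*(24 + B)) (s(B) = (B - 375)*(B + (B + 24)*(B - 32)) = (-375 + B)*(B + (24 + B)*(-32 + B)) = (-375 + B)*(B + (-32 + B)*(24 + B)))
-3887/s(-59) + Q/(-4637) = -3887/(288000 + (-59)³ - 382*(-59)² + 1857*(-59)) + 1923/(-4637) = -3887/(288000 - 205379 - 382*3481 - 109563) + 1923*(-1/4637) = -3887/(288000 - 205379 - 1329742 - 109563) - 1923/4637 = -3887/(-1356684) - 1923/4637 = -3887*(-1/1356684) - 1923/4637 = 3887/1356684 - 1923/4637 = -2590879313/6290943708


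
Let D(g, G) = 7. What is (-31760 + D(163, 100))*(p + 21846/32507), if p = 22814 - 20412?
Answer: -2480025515980/32507 ≈ -7.6292e+7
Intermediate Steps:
p = 2402
(-31760 + D(163, 100))*(p + 21846/32507) = (-31760 + 7)*(2402 + 21846/32507) = -31753*(2402 + 21846*(1/32507)) = -31753*(2402 + 21846/32507) = -31753*78103660/32507 = -2480025515980/32507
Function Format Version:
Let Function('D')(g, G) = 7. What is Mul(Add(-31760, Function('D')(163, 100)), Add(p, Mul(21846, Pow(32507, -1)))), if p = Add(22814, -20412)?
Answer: Rational(-2480025515980, 32507) ≈ -7.6292e+7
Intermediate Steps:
p = 2402
Mul(Add(-31760, Function('D')(163, 100)), Add(p, Mul(21846, Pow(32507, -1)))) = Mul(Add(-31760, 7), Add(2402, Mul(21846, Pow(32507, -1)))) = Mul(-31753, Add(2402, Mul(21846, Rational(1, 32507)))) = Mul(-31753, Add(2402, Rational(21846, 32507))) = Mul(-31753, Rational(78103660, 32507)) = Rational(-2480025515980, 32507)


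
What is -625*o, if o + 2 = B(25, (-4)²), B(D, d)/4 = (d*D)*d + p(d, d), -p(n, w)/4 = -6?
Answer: -16058750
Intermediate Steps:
p(n, w) = 24 (p(n, w) = -4*(-6) = 24)
B(D, d) = 96 + 4*D*d² (B(D, d) = 4*((d*D)*d + 24) = 4*((D*d)*d + 24) = 4*(D*d² + 24) = 4*(24 + D*d²) = 96 + 4*D*d²)
o = 25694 (o = -2 + (96 + 4*25*((-4)²)²) = -2 + (96 + 4*25*16²) = -2 + (96 + 4*25*256) = -2 + (96 + 25600) = -2 + 25696 = 25694)
-625*o = -625*25694 = -16058750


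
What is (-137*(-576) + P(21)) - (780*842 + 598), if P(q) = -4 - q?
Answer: -578471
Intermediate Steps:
(-137*(-576) + P(21)) - (780*842 + 598) = (-137*(-576) + (-4 - 1*21)) - (780*842 + 598) = (78912 + (-4 - 21)) - (656760 + 598) = (78912 - 25) - 1*657358 = 78887 - 657358 = -578471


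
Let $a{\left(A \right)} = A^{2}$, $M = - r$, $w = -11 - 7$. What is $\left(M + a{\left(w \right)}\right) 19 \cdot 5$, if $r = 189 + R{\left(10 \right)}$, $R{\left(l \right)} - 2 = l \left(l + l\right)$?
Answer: $-6365$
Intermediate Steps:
$w = -18$ ($w = -11 - 7 = -18$)
$R{\left(l \right)} = 2 + 2 l^{2}$ ($R{\left(l \right)} = 2 + l \left(l + l\right) = 2 + l 2 l = 2 + 2 l^{2}$)
$r = 391$ ($r = 189 + \left(2 + 2 \cdot 10^{2}\right) = 189 + \left(2 + 2 \cdot 100\right) = 189 + \left(2 + 200\right) = 189 + 202 = 391$)
$M = -391$ ($M = \left(-1\right) 391 = -391$)
$\left(M + a{\left(w \right)}\right) 19 \cdot 5 = \left(-391 + \left(-18\right)^{2}\right) 19 \cdot 5 = \left(-391 + 324\right) 95 = \left(-67\right) 95 = -6365$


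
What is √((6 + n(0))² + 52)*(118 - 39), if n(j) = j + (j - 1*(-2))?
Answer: 158*√29 ≈ 850.86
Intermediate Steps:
n(j) = 2 + 2*j (n(j) = j + (j + 2) = j + (2 + j) = 2 + 2*j)
√((6 + n(0))² + 52)*(118 - 39) = √((6 + (2 + 2*0))² + 52)*(118 - 39) = √((6 + (2 + 0))² + 52)*79 = √((6 + 2)² + 52)*79 = √(8² + 52)*79 = √(64 + 52)*79 = √116*79 = (2*√29)*79 = 158*√29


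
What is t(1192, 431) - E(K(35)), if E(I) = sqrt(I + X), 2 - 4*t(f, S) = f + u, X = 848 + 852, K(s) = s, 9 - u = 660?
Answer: -539/4 - sqrt(1735) ≈ -176.40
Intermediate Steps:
u = -651 (u = 9 - 1*660 = 9 - 660 = -651)
X = 1700
t(f, S) = 653/4 - f/4 (t(f, S) = 1/2 - (f - 651)/4 = 1/2 - (-651 + f)/4 = 1/2 + (651/4 - f/4) = 653/4 - f/4)
E(I) = sqrt(1700 + I) (E(I) = sqrt(I + 1700) = sqrt(1700 + I))
t(1192, 431) - E(K(35)) = (653/4 - 1/4*1192) - sqrt(1700 + 35) = (653/4 - 298) - sqrt(1735) = -539/4 - sqrt(1735)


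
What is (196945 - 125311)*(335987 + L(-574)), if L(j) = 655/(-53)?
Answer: 1275561995904/53 ≈ 2.4067e+10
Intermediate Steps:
L(j) = -655/53 (L(j) = 655*(-1/53) = -655/53)
(196945 - 125311)*(335987 + L(-574)) = (196945 - 125311)*(335987 - 655/53) = 71634*(17806656/53) = 1275561995904/53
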